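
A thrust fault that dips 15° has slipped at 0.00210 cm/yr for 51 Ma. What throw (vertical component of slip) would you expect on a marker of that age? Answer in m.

277 m

dip-slip = rate × time = 0.00210 cm/yr × 51 Ma = 1071 m
throw = dip-slip × sin(dip) = 1071 × sin(15°) = 277 m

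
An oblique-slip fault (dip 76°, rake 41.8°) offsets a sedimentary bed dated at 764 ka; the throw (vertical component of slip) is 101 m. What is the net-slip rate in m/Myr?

204 m/Myr

dip-slip = throw / sin(dip) = 101 / sin(76°) = 104.1 m
net slip = dip-slip / sin(rake) = 104.1 / sin(41.8°) = 156.2 m
rate = 156.2 m / 764 ka = 0.000204 m/yr = 204 m/Myr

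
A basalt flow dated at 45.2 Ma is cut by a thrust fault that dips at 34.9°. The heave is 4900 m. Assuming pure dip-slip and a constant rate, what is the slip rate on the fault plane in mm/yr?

dip-slip = heave / cos(dip) = 4900 m / cos(34.9°) = 5975 m
rate = 5975 m / 45.2 Ma = 0.000132 m/yr = 0.132 mm/yr

0.132 mm/yr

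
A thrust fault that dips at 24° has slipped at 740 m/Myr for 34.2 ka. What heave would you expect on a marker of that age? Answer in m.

dip-slip = rate × time = 740 m/Myr × 34.2 ka = 25.31 m
heave = dip-slip × cos(dip) = 25.31 × cos(24°) = 23.1 m

23.1 m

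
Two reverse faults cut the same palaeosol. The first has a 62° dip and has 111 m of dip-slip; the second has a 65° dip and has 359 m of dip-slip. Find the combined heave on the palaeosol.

heave_A = 111 × cos(62°) = 52.11 m
heave_B = 359 × cos(65°) = 151.7 m
total = 52.11 + 151.7 = 204 m

204 m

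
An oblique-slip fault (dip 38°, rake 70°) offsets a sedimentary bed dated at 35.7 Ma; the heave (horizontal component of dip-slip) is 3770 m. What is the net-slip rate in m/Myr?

143 m/Myr

dip-slip = heave / cos(dip) = 3770 / cos(38°) = 4784 m
net slip = dip-slip / sin(rake) = 4784 / sin(70°) = 5091 m
rate = 5091 m / 35.7 Ma = 0.000143 m/yr = 143 m/Myr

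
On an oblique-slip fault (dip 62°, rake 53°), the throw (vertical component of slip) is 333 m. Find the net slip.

dip-slip = throw / sin(dip) = 333 / sin(62°) = 377.1 m
net slip = dip-slip / sin(rake) = 377.1 / sin(53°) = 472 m

472 m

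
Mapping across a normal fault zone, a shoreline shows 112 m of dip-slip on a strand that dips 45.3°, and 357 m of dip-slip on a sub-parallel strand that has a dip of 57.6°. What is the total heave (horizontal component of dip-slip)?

270 m

heave_A = 112 × cos(45.3°) = 78.78 m
heave_B = 357 × cos(57.6°) = 191.3 m
total = 78.78 + 191.3 = 270 m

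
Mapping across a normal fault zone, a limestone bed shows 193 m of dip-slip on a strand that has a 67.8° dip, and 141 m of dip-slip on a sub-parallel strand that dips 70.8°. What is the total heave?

heave_A = 193 × cos(67.8°) = 72.92 m
heave_B = 141 × cos(70.8°) = 46.37 m
total = 72.92 + 46.37 = 119 m

119 m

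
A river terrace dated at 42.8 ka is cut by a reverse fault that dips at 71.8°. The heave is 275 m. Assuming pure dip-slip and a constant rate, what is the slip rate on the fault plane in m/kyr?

20.6 m/kyr

dip-slip = heave / cos(dip) = 275 m / cos(71.8°) = 880.5 m
rate = 880.5 m / 42.8 ka = 0.0206 m/yr = 20.6 m/kyr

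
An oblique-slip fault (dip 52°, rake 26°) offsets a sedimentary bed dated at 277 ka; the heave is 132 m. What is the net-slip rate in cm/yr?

0.177 cm/yr

dip-slip = heave / cos(dip) = 132 / cos(52°) = 214.4 m
net slip = dip-slip / sin(rake) = 214.4 / sin(26°) = 489.1 m
rate = 489.1 m / 277 ka = 0.00177 m/yr = 0.177 cm/yr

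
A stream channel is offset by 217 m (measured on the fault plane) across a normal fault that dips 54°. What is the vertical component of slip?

176 m

throw = dip-slip × sin(dip) = 217 m × sin(54°) = 176 m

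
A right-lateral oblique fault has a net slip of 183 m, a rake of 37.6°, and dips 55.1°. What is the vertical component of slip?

dip-slip = net slip × sin(rake) = 183 m × sin(37.6°) = 111.7 m
throw = dip-slip × sin(dip) = 111.7 × sin(55.1°) = 91.6 m

91.6 m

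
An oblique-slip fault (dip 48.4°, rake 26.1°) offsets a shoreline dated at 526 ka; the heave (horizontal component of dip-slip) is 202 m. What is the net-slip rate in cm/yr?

0.131 cm/yr

dip-slip = heave / cos(dip) = 202 / cos(48.4°) = 304.3 m
net slip = dip-slip / sin(rake) = 304.3 / sin(26.1°) = 691.6 m
rate = 691.6 m / 526 ka = 0.00131 m/yr = 0.131 cm/yr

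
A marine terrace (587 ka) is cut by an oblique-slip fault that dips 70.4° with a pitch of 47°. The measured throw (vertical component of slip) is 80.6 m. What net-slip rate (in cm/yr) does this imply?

dip-slip = throw / sin(dip) = 80.6 / sin(70.4°) = 85.56 m
net slip = dip-slip / sin(rake) = 85.56 / sin(47°) = 117 m
rate = 117 m / 587 ka = 0.000199 m/yr = 0.0199 cm/yr

0.0199 cm/yr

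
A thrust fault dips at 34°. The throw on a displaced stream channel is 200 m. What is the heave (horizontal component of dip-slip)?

297 m

heave = throw / tan(dip) = 200 / tan(34°) = 297 m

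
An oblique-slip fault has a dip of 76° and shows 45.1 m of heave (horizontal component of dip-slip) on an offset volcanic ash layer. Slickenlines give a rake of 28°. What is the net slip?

dip-slip = heave / cos(dip) = 45.1 / cos(76°) = 186.4 m
net slip = dip-slip / sin(rake) = 186.4 / sin(28°) = 397 m

397 m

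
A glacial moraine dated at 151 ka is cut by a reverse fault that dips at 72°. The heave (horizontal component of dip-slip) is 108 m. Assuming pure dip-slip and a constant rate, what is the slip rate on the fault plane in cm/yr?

0.231 cm/yr

dip-slip = heave / cos(dip) = 108 m / cos(72°) = 349.5 m
rate = 349.5 m / 151 ka = 0.00231 m/yr = 0.231 cm/yr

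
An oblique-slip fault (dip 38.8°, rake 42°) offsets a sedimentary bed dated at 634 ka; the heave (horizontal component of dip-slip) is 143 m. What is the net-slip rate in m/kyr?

0.433 m/kyr

dip-slip = heave / cos(dip) = 143 / cos(38.8°) = 183.5 m
net slip = dip-slip / sin(rake) = 183.5 / sin(42°) = 274.2 m
rate = 274.2 m / 634 ka = 0.000433 m/yr = 0.433 m/kyr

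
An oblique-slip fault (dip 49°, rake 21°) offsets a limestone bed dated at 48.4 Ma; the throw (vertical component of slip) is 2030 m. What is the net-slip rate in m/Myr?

dip-slip = throw / sin(dip) = 2030 / sin(49°) = 2690 m
net slip = dip-slip / sin(rake) = 2690 / sin(21°) = 7506 m
rate = 7506 m / 48.4 Ma = 0.000155 m/yr = 155 m/Myr

155 m/Myr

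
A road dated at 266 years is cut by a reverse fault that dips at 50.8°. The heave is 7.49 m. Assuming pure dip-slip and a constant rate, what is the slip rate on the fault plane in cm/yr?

dip-slip = heave / cos(dip) = 7.49 m / cos(50.8°) = 11.85 m
rate = 11.85 m / 266 years = 0.0446 m/yr = 4.46 cm/yr

4.46 cm/yr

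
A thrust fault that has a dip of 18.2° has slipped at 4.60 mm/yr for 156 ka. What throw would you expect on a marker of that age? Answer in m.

dip-slip = rate × time = 4.60 mm/yr × 156 ka = 717.6 m
throw = dip-slip × sin(dip) = 717.6 × sin(18.2°) = 224 m

224 m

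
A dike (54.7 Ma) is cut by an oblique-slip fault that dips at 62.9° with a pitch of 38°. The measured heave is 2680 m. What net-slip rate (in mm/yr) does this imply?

dip-slip = heave / cos(dip) = 2680 / cos(62.9°) = 5883 m
net slip = dip-slip / sin(rake) = 5883 / sin(38°) = 9556 m
rate = 9556 m / 54.7 Ma = 0.000175 m/yr = 0.175 mm/yr

0.175 mm/yr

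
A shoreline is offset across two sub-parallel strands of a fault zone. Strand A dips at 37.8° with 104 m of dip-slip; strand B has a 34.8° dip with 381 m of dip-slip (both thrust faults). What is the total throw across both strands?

throw_A = 104 × sin(37.8°) = 63.74 m
throw_B = 381 × sin(34.8°) = 217.4 m
total = 63.74 + 217.4 = 281 m

281 m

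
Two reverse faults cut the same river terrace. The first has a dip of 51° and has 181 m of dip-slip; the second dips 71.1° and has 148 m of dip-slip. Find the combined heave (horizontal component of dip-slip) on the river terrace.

162 m

heave_A = 181 × cos(51°) = 113.9 m
heave_B = 148 × cos(71.1°) = 47.94 m
total = 113.9 + 47.94 = 162 m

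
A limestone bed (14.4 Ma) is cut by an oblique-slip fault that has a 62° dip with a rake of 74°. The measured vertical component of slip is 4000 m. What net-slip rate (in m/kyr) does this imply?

dip-slip = throw / sin(dip) = 4000 / sin(62°) = 4530 m
net slip = dip-slip / sin(rake) = 4530 / sin(74°) = 4713 m
rate = 4713 m / 14.4 Ma = 0.000327 m/yr = 0.327 m/kyr

0.327 m/kyr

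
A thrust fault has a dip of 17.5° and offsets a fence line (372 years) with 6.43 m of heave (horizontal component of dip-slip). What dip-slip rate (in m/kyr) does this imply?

dip-slip = heave / cos(dip) = 6.43 m / cos(17.5°) = 6.742 m
rate = 6.742 m / 372 years = 0.0181 m/yr = 18.1 m/kyr

18.1 m/kyr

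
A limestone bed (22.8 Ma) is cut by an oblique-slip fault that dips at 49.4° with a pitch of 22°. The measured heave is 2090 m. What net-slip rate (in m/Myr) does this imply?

376 m/Myr

dip-slip = heave / cos(dip) = 2090 / cos(49.4°) = 3212 m
net slip = dip-slip / sin(rake) = 3212 / sin(22°) = 8573 m
rate = 8573 m / 22.8 Ma = 0.000376 m/yr = 376 m/Myr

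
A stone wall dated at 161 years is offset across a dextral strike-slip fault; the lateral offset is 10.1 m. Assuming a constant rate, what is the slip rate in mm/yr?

62.7 mm/yr

rate = 10.1 m / 161 years = 0.0627 m/yr = 62.7 mm/yr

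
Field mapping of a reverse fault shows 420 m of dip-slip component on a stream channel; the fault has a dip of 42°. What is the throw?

throw = dip-slip × sin(dip) = 420 m × sin(42°) = 281 m

281 m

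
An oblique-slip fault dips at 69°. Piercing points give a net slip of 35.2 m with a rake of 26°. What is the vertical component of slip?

14.4 m

dip-slip = net slip × sin(rake) = 35.2 m × sin(26°) = 15.43 m
throw = dip-slip × sin(dip) = 15.43 × sin(69°) = 14.4 m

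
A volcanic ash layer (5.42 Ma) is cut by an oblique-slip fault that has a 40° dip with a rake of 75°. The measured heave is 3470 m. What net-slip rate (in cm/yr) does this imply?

0.0865 cm/yr

dip-slip = heave / cos(dip) = 3470 / cos(40°) = 4530 m
net slip = dip-slip / sin(rake) = 4530 / sin(75°) = 4690 m
rate = 4690 m / 5.42 Ma = 0.000865 m/yr = 0.0865 cm/yr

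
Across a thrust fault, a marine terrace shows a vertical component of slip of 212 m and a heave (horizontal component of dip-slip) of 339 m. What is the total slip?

net slip = √(throw² + heave²) = √(212² + 339²) = 400 m

400 m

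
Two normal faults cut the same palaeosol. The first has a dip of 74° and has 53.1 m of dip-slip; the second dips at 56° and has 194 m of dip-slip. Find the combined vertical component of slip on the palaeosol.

throw_A = 53.1 × sin(74°) = 51.04 m
throw_B = 194 × sin(56°) = 160.8 m
total = 51.04 + 160.8 = 212 m

212 m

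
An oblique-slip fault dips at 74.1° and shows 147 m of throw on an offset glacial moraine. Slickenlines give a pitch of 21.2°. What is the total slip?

423 m

dip-slip = throw / sin(dip) = 147 / sin(74.1°) = 152.8 m
net slip = dip-slip / sin(rake) = 152.8 / sin(21.2°) = 423 m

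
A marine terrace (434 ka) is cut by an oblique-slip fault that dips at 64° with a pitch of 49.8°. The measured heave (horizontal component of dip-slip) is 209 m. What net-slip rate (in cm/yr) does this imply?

0.144 cm/yr

dip-slip = heave / cos(dip) = 209 / cos(64°) = 476.8 m
net slip = dip-slip / sin(rake) = 476.8 / sin(49.8°) = 624.2 m
rate = 624.2 m / 434 ka = 0.00144 m/yr = 0.144 cm/yr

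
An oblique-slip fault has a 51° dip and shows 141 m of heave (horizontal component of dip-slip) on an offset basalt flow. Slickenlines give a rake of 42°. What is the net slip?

dip-slip = heave / cos(dip) = 141 / cos(51°) = 224.1 m
net slip = dip-slip / sin(rake) = 224.1 / sin(42°) = 335 m

335 m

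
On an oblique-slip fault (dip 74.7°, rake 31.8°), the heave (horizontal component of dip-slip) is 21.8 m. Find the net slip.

157 m

dip-slip = heave / cos(dip) = 21.8 / cos(74.7°) = 82.62 m
net slip = dip-slip / sin(rake) = 82.62 / sin(31.8°) = 157 m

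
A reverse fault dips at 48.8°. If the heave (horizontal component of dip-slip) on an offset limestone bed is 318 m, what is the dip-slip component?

483 m

dip-slip = heave / cos(dip) = 318 / cos(48.8°) = 483 m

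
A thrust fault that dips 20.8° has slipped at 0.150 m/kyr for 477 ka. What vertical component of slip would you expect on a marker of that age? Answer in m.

dip-slip = rate × time = 0.150 m/kyr × 477 ka = 71.55 m
throw = dip-slip × sin(dip) = 71.55 × sin(20.8°) = 25.4 m

25.4 m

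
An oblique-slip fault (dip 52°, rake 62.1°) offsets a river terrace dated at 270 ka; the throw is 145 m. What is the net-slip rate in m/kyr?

0.771 m/kyr

dip-slip = throw / sin(dip) = 145 / sin(52°) = 184 m
net slip = dip-slip / sin(rake) = 184 / sin(62.1°) = 208.2 m
rate = 208.2 m / 270 ka = 0.000771 m/yr = 0.771 m/kyr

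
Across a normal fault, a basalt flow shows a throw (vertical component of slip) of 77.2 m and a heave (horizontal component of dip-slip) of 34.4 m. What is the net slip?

net slip = √(throw² + heave²) = √(77.2² + 34.4²) = 84.5 m

84.5 m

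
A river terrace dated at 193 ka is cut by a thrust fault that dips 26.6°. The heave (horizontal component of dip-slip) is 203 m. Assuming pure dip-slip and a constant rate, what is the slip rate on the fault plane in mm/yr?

dip-slip = heave / cos(dip) = 203 m / cos(26.6°) = 227 m
rate = 227 m / 193 ka = 0.00118 m/yr = 1.18 mm/yr

1.18 mm/yr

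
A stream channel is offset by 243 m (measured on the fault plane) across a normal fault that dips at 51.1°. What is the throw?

throw = dip-slip × sin(dip) = 243 m × sin(51.1°) = 189 m

189 m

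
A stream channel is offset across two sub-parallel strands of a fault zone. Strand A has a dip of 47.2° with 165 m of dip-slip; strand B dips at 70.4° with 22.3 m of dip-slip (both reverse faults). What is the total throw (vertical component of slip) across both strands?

142 m

throw_A = 165 × sin(47.2°) = 121.1 m
throw_B = 22.3 × sin(70.4°) = 21.01 m
total = 121.1 + 21.01 = 142 m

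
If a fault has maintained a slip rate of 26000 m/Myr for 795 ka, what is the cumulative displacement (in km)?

20.7 km

slip = rate × time = 26000 m/Myr × 795 ka = 20700 m = 20.7 km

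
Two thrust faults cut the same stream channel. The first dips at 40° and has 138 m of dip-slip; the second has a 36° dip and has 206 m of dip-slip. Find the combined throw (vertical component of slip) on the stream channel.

210 m

throw_A = 138 × sin(40°) = 88.70 m
throw_B = 206 × sin(36°) = 121.1 m
total = 88.70 + 121.1 = 210 m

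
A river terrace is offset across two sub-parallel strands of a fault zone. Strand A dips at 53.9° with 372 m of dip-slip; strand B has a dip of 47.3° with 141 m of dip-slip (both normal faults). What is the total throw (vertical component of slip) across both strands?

404 m

throw_A = 372 × sin(53.9°) = 300.6 m
throw_B = 141 × sin(47.3°) = 103.6 m
total = 300.6 + 103.6 = 404 m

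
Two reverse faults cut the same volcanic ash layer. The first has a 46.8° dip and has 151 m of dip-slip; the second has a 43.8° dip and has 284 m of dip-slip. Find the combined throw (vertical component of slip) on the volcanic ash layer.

307 m

throw_A = 151 × sin(46.8°) = 110.1 m
throw_B = 284 × sin(43.8°) = 196.6 m
total = 110.1 + 196.6 = 307 m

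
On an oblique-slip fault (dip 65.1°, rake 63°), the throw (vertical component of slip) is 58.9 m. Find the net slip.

dip-slip = throw / sin(dip) = 58.9 / sin(65.1°) = 64.94 m
net slip = dip-slip / sin(rake) = 64.94 / sin(63°) = 72.9 m

72.9 m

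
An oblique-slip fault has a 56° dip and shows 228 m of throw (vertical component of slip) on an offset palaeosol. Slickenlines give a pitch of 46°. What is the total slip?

382 m

dip-slip = throw / sin(dip) = 228 / sin(56°) = 275 m
net slip = dip-slip / sin(rake) = 275 / sin(46°) = 382 m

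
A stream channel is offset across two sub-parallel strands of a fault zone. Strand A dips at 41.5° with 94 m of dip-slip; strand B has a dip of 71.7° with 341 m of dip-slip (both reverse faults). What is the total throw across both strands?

386 m

throw_A = 94 × sin(41.5°) = 62.29 m
throw_B = 341 × sin(71.7°) = 323.8 m
total = 62.29 + 323.8 = 386 m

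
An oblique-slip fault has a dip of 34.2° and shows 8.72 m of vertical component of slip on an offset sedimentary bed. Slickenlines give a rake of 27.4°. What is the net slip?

dip-slip = throw / sin(dip) = 8.72 / sin(34.2°) = 15.51 m
net slip = dip-slip / sin(rake) = 15.51 / sin(27.4°) = 33.7 m

33.7 m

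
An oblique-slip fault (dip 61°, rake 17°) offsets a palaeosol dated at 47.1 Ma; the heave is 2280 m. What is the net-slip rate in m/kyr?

0.342 m/kyr

dip-slip = heave / cos(dip) = 2280 / cos(61°) = 4703 m
net slip = dip-slip / sin(rake) = 4703 / sin(17°) = 16090 m
rate = 16090 m / 47.1 Ma = 0.000342 m/yr = 0.342 m/kyr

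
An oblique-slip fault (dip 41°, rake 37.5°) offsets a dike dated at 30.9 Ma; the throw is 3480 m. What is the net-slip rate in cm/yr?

0.0282 cm/yr

dip-slip = throw / sin(dip) = 3480 / sin(41°) = 5304 m
net slip = dip-slip / sin(rake) = 5304 / sin(37.5°) = 8713 m
rate = 8713 m / 30.9 Ma = 0.000282 m/yr = 0.0282 cm/yr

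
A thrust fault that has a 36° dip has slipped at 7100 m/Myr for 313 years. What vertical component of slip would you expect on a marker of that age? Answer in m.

dip-slip = rate × time = 7100 m/Myr × 313 years = 2.222 m
throw = dip-slip × sin(dip) = 2.222 × sin(36°) = 1.31 m

1.31 m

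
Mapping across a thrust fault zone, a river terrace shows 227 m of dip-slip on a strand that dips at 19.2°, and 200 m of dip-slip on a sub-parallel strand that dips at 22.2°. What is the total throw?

150 m

throw_A = 227 × sin(19.2°) = 74.65 m
throw_B = 200 × sin(22.2°) = 75.57 m
total = 74.65 + 75.57 = 150 m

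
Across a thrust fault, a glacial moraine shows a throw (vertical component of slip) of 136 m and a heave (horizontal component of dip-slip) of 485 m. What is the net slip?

net slip = √(throw² + heave²) = √(136² + 485²) = 504 m

504 m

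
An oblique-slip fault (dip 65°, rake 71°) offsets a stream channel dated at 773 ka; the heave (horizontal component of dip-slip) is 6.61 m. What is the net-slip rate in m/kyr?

0.0214 m/kyr

dip-slip = heave / cos(dip) = 6.61 / cos(65°) = 15.64 m
net slip = dip-slip / sin(rake) = 15.64 / sin(71°) = 16.54 m
rate = 16.54 m / 773 ka = 0.0000214 m/yr = 0.0214 m/kyr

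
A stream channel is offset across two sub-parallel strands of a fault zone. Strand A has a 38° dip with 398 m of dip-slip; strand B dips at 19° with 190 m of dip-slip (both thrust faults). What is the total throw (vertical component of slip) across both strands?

307 m

throw_A = 398 × sin(38°) = 245 m
throw_B = 190 × sin(19°) = 61.86 m
total = 245 + 61.86 = 307 m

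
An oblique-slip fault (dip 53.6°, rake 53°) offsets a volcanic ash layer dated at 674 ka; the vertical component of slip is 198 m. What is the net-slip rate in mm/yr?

0.457 mm/yr

dip-slip = throw / sin(dip) = 198 / sin(53.6°) = 246 m
net slip = dip-slip / sin(rake) = 246 / sin(53°) = 308 m
rate = 308 m / 674 ka = 0.000457 m/yr = 0.457 mm/yr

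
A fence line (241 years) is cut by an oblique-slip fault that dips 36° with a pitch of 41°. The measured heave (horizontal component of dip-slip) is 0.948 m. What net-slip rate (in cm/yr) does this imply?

0.741 cm/yr

dip-slip = heave / cos(dip) = 0.948 / cos(36°) = 1.172 m
net slip = dip-slip / sin(rake) = 1.172 / sin(41°) = 1.786 m
rate = 1.786 m / 241 years = 0.00741 m/yr = 0.741 cm/yr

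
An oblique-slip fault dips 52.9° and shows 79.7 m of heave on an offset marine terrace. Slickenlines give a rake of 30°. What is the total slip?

264 m

dip-slip = heave / cos(dip) = 79.7 / cos(52.9°) = 132.1 m
net slip = dip-slip / sin(rake) = 132.1 / sin(30°) = 264 m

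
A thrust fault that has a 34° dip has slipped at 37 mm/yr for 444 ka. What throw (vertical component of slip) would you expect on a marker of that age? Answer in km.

9.19 km

dip-slip = rate × time = 37 mm/yr × 444 ka = 16430 m
throw = dip-slip × sin(dip) = 16430 × sin(34°) = 9190 m = 9.19 km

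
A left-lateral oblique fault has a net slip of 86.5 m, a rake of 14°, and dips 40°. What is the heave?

16 m

dip-slip = net slip × sin(rake) = 86.5 m × sin(14°) = 20.93 m
heave = dip-slip × cos(dip) = 20.93 × cos(40°) = 16 m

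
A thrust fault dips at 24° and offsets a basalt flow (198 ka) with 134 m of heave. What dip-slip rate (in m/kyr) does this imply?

dip-slip = heave / cos(dip) = 134 m / cos(24°) = 146.7 m
rate = 146.7 m / 198 ka = 0.000741 m/yr = 0.741 m/kyr

0.741 m/kyr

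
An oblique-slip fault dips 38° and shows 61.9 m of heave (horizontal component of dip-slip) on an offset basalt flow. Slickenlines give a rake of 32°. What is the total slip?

dip-slip = heave / cos(dip) = 61.9 / cos(38°) = 78.55 m
net slip = dip-slip / sin(rake) = 78.55 / sin(32°) = 148 m

148 m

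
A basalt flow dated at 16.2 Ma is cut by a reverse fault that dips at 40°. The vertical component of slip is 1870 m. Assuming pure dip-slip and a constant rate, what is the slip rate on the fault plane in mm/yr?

0.180 mm/yr

dip-slip = throw / sin(dip) = 1870 m / sin(40°) = 2909 m
rate = 2909 m / 16.2 Ma = 0.000180 m/yr = 0.180 mm/yr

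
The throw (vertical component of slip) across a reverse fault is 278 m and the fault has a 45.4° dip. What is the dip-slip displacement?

390 m

dip-slip = throw / sin(dip) = 278 / sin(45.4°) = 390 m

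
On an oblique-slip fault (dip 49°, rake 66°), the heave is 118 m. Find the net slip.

dip-slip = heave / cos(dip) = 118 / cos(49°) = 179.9 m
net slip = dip-slip / sin(rake) = 179.9 / sin(66°) = 197 m

197 m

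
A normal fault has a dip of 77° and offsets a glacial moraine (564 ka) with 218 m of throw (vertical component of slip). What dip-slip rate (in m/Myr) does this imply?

397 m/Myr

dip-slip = throw / sin(dip) = 218 m / sin(77°) = 223.7 m
rate = 223.7 m / 564 ka = 0.000397 m/yr = 397 m/Myr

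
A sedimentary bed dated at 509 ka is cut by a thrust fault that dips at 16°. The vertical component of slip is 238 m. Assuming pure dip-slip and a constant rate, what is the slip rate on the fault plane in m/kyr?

1.70 m/kyr

dip-slip = throw / sin(dip) = 238 m / sin(16°) = 863.5 m
rate = 863.5 m / 509 ka = 0.00170 m/yr = 1.70 m/kyr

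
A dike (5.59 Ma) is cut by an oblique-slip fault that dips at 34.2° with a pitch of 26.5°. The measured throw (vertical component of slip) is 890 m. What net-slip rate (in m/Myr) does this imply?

dip-slip = throw / sin(dip) = 890 / sin(34.2°) = 1583 m
net slip = dip-slip / sin(rake) = 1583 / sin(26.5°) = 3549 m
rate = 3549 m / 5.59 Ma = 0.000635 m/yr = 635 m/Myr

635 m/Myr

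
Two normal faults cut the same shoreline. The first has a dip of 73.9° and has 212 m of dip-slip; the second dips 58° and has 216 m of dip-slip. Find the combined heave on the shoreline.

173 m

heave_A = 212 × cos(73.9°) = 58.79 m
heave_B = 216 × cos(58°) = 114.5 m
total = 58.79 + 114.5 = 173 m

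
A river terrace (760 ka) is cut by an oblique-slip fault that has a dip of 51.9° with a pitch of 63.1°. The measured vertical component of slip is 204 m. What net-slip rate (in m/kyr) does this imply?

0.382 m/kyr

dip-slip = throw / sin(dip) = 204 / sin(51.9°) = 259.2 m
net slip = dip-slip / sin(rake) = 259.2 / sin(63.1°) = 290.7 m
rate = 290.7 m / 760 ka = 0.000382 m/yr = 0.382 m/kyr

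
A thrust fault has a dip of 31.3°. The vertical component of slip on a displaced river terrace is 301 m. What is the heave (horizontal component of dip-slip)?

heave = throw / tan(dip) = 301 / tan(31.3°) = 495 m

495 m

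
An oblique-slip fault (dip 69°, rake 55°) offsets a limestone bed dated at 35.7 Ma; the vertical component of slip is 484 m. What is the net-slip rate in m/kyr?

dip-slip = throw / sin(dip) = 484 / sin(69°) = 518.4 m
net slip = dip-slip / sin(rake) = 518.4 / sin(55°) = 632.9 m
rate = 632.9 m / 35.7 Ma = 0.0000177 m/yr = 0.0177 m/kyr

0.0177 m/kyr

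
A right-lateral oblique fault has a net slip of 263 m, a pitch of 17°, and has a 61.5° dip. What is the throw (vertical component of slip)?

67.6 m

dip-slip = net slip × sin(rake) = 263 m × sin(17°) = 76.89 m
throw = dip-slip × sin(dip) = 76.89 × sin(61.5°) = 67.6 m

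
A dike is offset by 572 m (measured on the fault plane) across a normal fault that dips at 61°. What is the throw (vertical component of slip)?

throw = dip-slip × sin(dip) = 572 m × sin(61°) = 500 m

500 m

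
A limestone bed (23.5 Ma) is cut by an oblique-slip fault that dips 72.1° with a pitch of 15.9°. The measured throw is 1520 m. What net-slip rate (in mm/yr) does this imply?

0.248 mm/yr

dip-slip = throw / sin(dip) = 1520 / sin(72.1°) = 1597 m
net slip = dip-slip / sin(rake) = 1597 / sin(15.9°) = 5830 m
rate = 5830 m / 23.5 Ma = 0.000248 m/yr = 0.248 mm/yr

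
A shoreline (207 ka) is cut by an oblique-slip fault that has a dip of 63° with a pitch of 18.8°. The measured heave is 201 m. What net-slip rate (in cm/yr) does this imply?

dip-slip = heave / cos(dip) = 201 / cos(63°) = 442.7 m
net slip = dip-slip / sin(rake) = 442.7 / sin(18.8°) = 1374 m
rate = 1374 m / 207 ka = 0.00664 m/yr = 0.664 cm/yr

0.664 cm/yr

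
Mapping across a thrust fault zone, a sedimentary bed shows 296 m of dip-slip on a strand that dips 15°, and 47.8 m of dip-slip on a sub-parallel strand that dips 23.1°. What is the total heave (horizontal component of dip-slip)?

330 m

heave_A = 296 × cos(15°) = 285.9 m
heave_B = 47.8 × cos(23.1°) = 43.97 m
total = 285.9 + 43.97 = 330 m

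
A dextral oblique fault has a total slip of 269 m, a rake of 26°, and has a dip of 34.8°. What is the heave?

dip-slip = net slip × sin(rake) = 269 m × sin(26°) = 117.9 m
heave = dip-slip × cos(dip) = 117.9 × cos(34.8°) = 96.8 m

96.8 m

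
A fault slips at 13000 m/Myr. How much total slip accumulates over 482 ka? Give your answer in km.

6.27 km

slip = rate × time = 13000 m/Myr × 482 ka = 6270 m = 6.27 km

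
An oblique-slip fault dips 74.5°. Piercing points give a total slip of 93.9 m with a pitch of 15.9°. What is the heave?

dip-slip = net slip × sin(rake) = 93.9 m × sin(15.9°) = 25.72 m
heave = dip-slip × cos(dip) = 25.72 × cos(74.5°) = 6.87 m

6.87 m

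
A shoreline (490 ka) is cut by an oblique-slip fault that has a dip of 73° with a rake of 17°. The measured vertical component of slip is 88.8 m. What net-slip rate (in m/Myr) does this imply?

648 m/Myr

dip-slip = throw / sin(dip) = 88.8 / sin(73°) = 92.86 m
net slip = dip-slip / sin(rake) = 92.86 / sin(17°) = 317.6 m
rate = 317.6 m / 490 ka = 0.000648 m/yr = 648 m/Myr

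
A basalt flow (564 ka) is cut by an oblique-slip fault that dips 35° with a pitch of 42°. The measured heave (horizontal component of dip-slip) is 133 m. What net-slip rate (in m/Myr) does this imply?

430 m/Myr

dip-slip = heave / cos(dip) = 133 / cos(35°) = 162.4 m
net slip = dip-slip / sin(rake) = 162.4 / sin(42°) = 242.6 m
rate = 242.6 m / 564 ka = 0.000430 m/yr = 430 m/Myr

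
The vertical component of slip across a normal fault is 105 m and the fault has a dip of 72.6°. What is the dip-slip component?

dip-slip = throw / sin(dip) = 105 / sin(72.6°) = 110 m

110 m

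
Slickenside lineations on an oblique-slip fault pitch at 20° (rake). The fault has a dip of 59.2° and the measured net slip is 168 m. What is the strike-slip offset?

strike-slip = net slip × cos(rake) = 168 m × cos(20°) = 158 m

158 m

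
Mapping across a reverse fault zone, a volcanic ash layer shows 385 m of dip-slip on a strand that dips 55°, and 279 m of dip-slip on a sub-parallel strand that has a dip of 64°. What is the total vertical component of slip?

566 m

throw_A = 385 × sin(55°) = 315.4 m
throw_B = 279 × sin(64°) = 250.8 m
total = 315.4 + 250.8 = 566 m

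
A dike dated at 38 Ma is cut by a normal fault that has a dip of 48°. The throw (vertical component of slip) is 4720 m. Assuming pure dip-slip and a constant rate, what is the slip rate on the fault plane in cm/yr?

0.0167 cm/yr

dip-slip = throw / sin(dip) = 4720 m / sin(48°) = 6351 m
rate = 6351 m / 38 Ma = 0.000167 m/yr = 0.0167 cm/yr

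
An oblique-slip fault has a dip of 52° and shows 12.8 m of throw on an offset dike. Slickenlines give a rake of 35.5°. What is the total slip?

dip-slip = throw / sin(dip) = 12.8 / sin(52°) = 16.24 m
net slip = dip-slip / sin(rake) = 16.24 / sin(35.5°) = 28 m

28 m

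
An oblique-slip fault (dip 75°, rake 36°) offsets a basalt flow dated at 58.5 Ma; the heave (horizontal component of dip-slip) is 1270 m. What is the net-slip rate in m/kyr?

dip-slip = heave / cos(dip) = 1270 / cos(75°) = 4907 m
net slip = dip-slip / sin(rake) = 4907 / sin(36°) = 8348 m
rate = 8348 m / 58.5 Ma = 0.000143 m/yr = 0.143 m/kyr

0.143 m/kyr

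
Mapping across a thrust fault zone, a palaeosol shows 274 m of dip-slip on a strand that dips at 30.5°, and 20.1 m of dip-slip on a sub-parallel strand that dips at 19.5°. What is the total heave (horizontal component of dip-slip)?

heave_A = 274 × cos(30.5°) = 236.1 m
heave_B = 20.1 × cos(19.5°) = 18.95 m
total = 236.1 + 18.95 = 255 m

255 m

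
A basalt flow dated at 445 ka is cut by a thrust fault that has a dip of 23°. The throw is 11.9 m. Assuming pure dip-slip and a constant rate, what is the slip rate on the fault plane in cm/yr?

dip-slip = throw / sin(dip) = 11.9 m / sin(23°) = 30.46 m
rate = 30.46 m / 445 ka = 0.0000684 m/yr = 0.00684 cm/yr

0.00684 cm/yr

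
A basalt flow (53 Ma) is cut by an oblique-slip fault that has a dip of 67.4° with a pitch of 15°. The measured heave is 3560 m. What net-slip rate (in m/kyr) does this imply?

dip-slip = heave / cos(dip) = 3560 / cos(67.4°) = 9264 m
net slip = dip-slip / sin(rake) = 9264 / sin(15°) = 35790 m
rate = 35790 m / 53 Ma = 0.000675 m/yr = 0.675 m/kyr

0.675 m/kyr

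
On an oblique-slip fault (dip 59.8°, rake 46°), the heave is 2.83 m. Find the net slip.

7.82 m

dip-slip = heave / cos(dip) = 2.83 / cos(59.8°) = 5.626 m
net slip = dip-slip / sin(rake) = 5.626 / sin(46°) = 7.82 m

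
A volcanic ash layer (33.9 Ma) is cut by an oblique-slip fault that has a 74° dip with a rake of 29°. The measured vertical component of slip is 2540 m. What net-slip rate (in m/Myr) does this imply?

dip-slip = throw / sin(dip) = 2540 / sin(74°) = 2642 m
net slip = dip-slip / sin(rake) = 2642 / sin(29°) = 5450 m
rate = 5450 m / 33.9 Ma = 0.000161 m/yr = 161 m/Myr

161 m/Myr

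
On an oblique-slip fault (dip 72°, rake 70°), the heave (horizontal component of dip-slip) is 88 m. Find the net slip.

303 m

dip-slip = heave / cos(dip) = 88 / cos(72°) = 284.8 m
net slip = dip-slip / sin(rake) = 284.8 / sin(70°) = 303 m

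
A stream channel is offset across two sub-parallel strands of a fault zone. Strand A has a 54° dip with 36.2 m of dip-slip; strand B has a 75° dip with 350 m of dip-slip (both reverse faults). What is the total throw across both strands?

throw_A = 36.2 × sin(54°) = 29.29 m
throw_B = 350 × sin(75°) = 338.1 m
total = 29.29 + 338.1 = 367 m

367 m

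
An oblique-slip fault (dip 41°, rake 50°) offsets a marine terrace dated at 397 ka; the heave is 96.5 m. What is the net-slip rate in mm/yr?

dip-slip = heave / cos(dip) = 96.5 / cos(41°) = 127.9 m
net slip = dip-slip / sin(rake) = 127.9 / sin(50°) = 166.9 m
rate = 166.9 m / 397 ka = 0.000420 m/yr = 0.420 mm/yr

0.420 mm/yr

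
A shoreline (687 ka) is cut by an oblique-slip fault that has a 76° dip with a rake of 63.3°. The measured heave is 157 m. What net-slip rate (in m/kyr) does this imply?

1.06 m/kyr

dip-slip = heave / cos(dip) = 157 / cos(76°) = 649 m
net slip = dip-slip / sin(rake) = 649 / sin(63.3°) = 726.4 m
rate = 726.4 m / 687 ka = 0.00106 m/yr = 1.06 m/kyr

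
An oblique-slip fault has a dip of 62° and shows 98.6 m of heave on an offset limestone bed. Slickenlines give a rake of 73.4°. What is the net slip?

219 m

dip-slip = heave / cos(dip) = 98.6 / cos(62°) = 210 m
net slip = dip-slip / sin(rake) = 210 / sin(73.4°) = 219 m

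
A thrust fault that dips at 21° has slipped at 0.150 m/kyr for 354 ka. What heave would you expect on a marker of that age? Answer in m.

49.6 m

dip-slip = rate × time = 0.150 m/kyr × 354 ka = 53.10 m
heave = dip-slip × cos(dip) = 53.10 × cos(21°) = 49.6 m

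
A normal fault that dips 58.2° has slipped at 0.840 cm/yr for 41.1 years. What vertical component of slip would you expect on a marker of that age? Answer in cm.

29.3 cm

dip-slip = rate × time = 0.840 cm/yr × 41.1 years = 0.3452 m
throw = dip-slip × sin(dip) = 0.3452 × sin(58.2°) = 0.293 m = 29.3 cm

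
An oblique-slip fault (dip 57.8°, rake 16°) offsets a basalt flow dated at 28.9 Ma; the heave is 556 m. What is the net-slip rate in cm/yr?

0.0131 cm/yr

dip-slip = heave / cos(dip) = 556 / cos(57.8°) = 1043 m
net slip = dip-slip / sin(rake) = 1043 / sin(16°) = 3785 m
rate = 3785 m / 28.9 Ma = 0.000131 m/yr = 0.0131 cm/yr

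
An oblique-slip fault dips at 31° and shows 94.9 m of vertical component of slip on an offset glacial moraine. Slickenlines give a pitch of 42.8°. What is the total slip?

dip-slip = throw / sin(dip) = 94.9 / sin(31°) = 184.3 m
net slip = dip-slip / sin(rake) = 184.3 / sin(42.8°) = 271 m

271 m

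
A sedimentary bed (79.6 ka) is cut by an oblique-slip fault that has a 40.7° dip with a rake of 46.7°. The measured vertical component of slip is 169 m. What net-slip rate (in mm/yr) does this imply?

4.47 mm/yr

dip-slip = throw / sin(dip) = 169 / sin(40.7°) = 259.2 m
net slip = dip-slip / sin(rake) = 259.2 / sin(46.7°) = 356.1 m
rate = 356.1 m / 79.6 ka = 0.00447 m/yr = 4.47 mm/yr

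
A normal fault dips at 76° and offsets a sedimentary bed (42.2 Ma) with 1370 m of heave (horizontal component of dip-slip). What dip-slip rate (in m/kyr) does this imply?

dip-slip = heave / cos(dip) = 1370 m / cos(76°) = 5663 m
rate = 5663 m / 42.2 Ma = 0.000134 m/yr = 0.134 m/kyr

0.134 m/kyr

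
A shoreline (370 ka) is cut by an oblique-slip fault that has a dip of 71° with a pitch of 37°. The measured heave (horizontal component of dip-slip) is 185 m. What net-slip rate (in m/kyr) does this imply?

dip-slip = heave / cos(dip) = 185 / cos(71°) = 568.2 m
net slip = dip-slip / sin(rake) = 568.2 / sin(37°) = 944.2 m
rate = 944.2 m / 370 ka = 0.00255 m/yr = 2.55 m/kyr

2.55 m/kyr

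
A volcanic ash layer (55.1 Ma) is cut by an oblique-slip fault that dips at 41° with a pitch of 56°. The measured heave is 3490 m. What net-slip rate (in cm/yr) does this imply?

dip-slip = heave / cos(dip) = 3490 / cos(41°) = 4624 m
net slip = dip-slip / sin(rake) = 4624 / sin(56°) = 5578 m
rate = 5578 m / 55.1 Ma = 0.000101 m/yr = 0.0101 cm/yr

0.0101 cm/yr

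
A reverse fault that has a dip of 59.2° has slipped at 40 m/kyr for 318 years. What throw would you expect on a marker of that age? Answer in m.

dip-slip = rate × time = 40 m/kyr × 318 years = 12.72 m
throw = dip-slip × sin(dip) = 12.72 × sin(59.2°) = 10.9 m

10.9 m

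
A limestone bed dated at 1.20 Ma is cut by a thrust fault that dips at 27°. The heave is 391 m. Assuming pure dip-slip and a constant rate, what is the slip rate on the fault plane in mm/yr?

dip-slip = heave / cos(dip) = 391 m / cos(27°) = 438.8 m
rate = 438.8 m / 1.20 Ma = 0.000366 m/yr = 0.366 mm/yr

0.366 mm/yr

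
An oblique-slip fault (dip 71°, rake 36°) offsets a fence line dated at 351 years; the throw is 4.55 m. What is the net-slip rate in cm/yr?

dip-slip = throw / sin(dip) = 4.55 / sin(71°) = 4.812 m
net slip = dip-slip / sin(rake) = 4.812 / sin(36°) = 8.187 m
rate = 8.187 m / 351 years = 0.0233 m/yr = 2.33 cm/yr

2.33 cm/yr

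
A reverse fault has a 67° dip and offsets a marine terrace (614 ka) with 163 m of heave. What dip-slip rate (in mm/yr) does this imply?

0.679 mm/yr

dip-slip = heave / cos(dip) = 163 m / cos(67°) = 417.2 m
rate = 417.2 m / 614 ka = 0.000679 m/yr = 0.679 mm/yr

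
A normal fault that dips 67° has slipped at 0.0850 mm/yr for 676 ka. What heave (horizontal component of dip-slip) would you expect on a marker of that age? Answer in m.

dip-slip = rate × time = 0.0850 mm/yr × 676 ka = 57.46 m
heave = dip-slip × cos(dip) = 57.46 × cos(67°) = 22.5 m

22.5 m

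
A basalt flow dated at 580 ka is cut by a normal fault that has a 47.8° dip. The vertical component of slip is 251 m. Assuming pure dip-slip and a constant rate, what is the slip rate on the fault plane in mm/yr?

dip-slip = throw / sin(dip) = 251 m / sin(47.8°) = 338.8 m
rate = 338.8 m / 580 ka = 0.000584 m/yr = 0.584 mm/yr

0.584 mm/yr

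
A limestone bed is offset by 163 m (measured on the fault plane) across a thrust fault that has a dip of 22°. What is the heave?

151 m

heave = dip-slip × cos(dip) = 163 m × cos(22°) = 151 m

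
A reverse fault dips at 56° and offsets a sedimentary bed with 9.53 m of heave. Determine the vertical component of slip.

throw = heave × tan(dip) = 9.53 × tan(56°) = 14.1 m

14.1 m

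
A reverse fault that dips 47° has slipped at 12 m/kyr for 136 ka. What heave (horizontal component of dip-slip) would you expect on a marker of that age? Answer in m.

dip-slip = rate × time = 12 m/kyr × 136 ka = 1632 m
heave = dip-slip × cos(dip) = 1632 × cos(47°) = 1110 m

1110 m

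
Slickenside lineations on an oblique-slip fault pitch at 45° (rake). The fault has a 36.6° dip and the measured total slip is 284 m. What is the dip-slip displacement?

201 m

dip-slip = net slip × sin(rake) = 284 m × sin(45°) = 201 m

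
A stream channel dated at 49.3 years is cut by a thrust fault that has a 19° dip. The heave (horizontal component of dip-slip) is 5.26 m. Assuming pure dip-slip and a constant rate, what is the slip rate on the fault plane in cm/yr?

dip-slip = heave / cos(dip) = 5.26 m / cos(19°) = 5.563 m
rate = 5.563 m / 49.3 years = 0.113 m/yr = 11.3 cm/yr

11.3 cm/yr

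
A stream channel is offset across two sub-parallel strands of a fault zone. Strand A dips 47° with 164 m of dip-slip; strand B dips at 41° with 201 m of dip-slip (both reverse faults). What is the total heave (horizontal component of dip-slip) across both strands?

264 m

heave_A = 164 × cos(47°) = 111.8 m
heave_B = 201 × cos(41°) = 151.7 m
total = 111.8 + 151.7 = 264 m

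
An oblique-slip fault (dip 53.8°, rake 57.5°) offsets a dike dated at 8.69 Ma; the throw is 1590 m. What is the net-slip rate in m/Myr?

269 m/Myr

dip-slip = throw / sin(dip) = 1590 / sin(53.8°) = 1970 m
net slip = dip-slip / sin(rake) = 1970 / sin(57.5°) = 2336 m
rate = 2336 m / 8.69 Ma = 0.000269 m/yr = 269 m/Myr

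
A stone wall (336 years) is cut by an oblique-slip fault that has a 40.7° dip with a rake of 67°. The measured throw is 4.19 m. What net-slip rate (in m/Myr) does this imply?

20800 m/Myr

dip-slip = throw / sin(dip) = 4.19 / sin(40.7°) = 6.425 m
net slip = dip-slip / sin(rake) = 6.425 / sin(67°) = 6.980 m
rate = 6.980 m / 336 years = 0.0208 m/yr = 20800 m/Myr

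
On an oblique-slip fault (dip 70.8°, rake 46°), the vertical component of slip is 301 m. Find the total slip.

443 m

dip-slip = throw / sin(dip) = 301 / sin(70.8°) = 318.7 m
net slip = dip-slip / sin(rake) = 318.7 / sin(46°) = 443 m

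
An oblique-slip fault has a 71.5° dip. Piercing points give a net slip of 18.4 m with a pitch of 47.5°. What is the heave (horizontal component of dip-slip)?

dip-slip = net slip × sin(rake) = 18.4 m × sin(47.5°) = 13.57 m
heave = dip-slip × cos(dip) = 13.57 × cos(71.5°) = 4.30 m

4.30 m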